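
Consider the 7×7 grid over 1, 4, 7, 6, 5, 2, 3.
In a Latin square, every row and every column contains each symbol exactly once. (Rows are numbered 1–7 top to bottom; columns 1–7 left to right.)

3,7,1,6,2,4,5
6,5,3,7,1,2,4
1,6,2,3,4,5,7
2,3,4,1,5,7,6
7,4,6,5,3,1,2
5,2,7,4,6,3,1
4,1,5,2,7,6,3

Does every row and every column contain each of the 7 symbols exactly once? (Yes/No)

Each row is a permutation of the 7 symbols, and so is each column.

Yes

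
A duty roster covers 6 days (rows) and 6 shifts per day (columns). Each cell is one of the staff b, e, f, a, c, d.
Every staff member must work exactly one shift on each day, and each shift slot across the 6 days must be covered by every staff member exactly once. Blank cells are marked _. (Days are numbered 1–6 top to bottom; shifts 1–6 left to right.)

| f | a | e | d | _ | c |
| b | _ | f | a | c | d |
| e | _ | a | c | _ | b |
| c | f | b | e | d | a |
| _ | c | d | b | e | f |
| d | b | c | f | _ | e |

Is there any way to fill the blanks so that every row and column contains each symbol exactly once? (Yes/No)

Yes

No day or shift among the givens repeats a symbol, and propagating forced cells runs into no contradiction.
One valid completion exists (for instance, f a e d b c / b e f a c d / e d a c f b / c f b e d a / a c d b e f / d b c f a e).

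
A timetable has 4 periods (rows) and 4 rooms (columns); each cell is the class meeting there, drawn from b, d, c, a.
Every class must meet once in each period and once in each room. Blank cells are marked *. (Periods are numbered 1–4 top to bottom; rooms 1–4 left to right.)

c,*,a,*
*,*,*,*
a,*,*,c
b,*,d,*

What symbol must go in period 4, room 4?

a

Period 4 already has {b, d} and room 4 already has {c}, so period 4, room 4 must be a.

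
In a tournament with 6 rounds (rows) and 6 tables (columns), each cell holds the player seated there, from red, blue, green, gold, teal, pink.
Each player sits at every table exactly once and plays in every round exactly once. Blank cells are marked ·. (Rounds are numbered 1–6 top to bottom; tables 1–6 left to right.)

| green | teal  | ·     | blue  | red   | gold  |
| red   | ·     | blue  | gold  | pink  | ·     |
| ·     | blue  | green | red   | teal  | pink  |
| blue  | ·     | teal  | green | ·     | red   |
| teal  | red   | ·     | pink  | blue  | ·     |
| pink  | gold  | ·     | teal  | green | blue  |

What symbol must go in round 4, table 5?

gold

Round 4 already has {red, blue, green, teal} and table 5 already has {red, blue, green, teal, pink}, so round 4, table 5 must be gold.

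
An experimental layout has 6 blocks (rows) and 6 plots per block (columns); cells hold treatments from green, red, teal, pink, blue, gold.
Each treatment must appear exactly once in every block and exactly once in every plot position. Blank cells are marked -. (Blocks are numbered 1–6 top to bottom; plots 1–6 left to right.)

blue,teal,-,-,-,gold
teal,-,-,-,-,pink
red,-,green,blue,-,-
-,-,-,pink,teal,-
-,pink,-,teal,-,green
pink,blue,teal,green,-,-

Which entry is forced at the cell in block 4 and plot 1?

green

Block 1, plot 4: block 1 has {teal, blue, gold} and plot 4 has {green, teal, pink, blue}, leaving only red.
Block 1, plot 3: block 1 has {red, teal, blue, gold} and plot 3 has {green, teal}, leaving only pink.
Block 1, plot 5: block 1 has {red, teal, pink, blue, gold} and plot 5 has {teal}, leaving only green.
Block 2, plot 4: block 2 has {teal, pink} and plot 4 has {green, red, teal, pink, blue}, leaving only gold.
Block 3, plot 2: block 3 has {green, red, blue} and plot 2 has {teal, pink, blue}, leaving only gold.
Block 3, plot 5: block 3 has {green, red, blue, gold} and plot 5 has {green, teal}, leaving only pink.
Block 3, plot 6: block 3 has {green, red, pink, blue, gold} and plot 6 has {green, pink, gold}, leaving only teal.
Block 5, plot 1: block 5 has {green, teal, pink} and plot 1 has {red, teal, pink, blue}, leaving only gold.
Block 4 already has {teal, pink} and plot 1 already has {red, teal, pink, blue, gold}, so block 4, plot 1 must be green.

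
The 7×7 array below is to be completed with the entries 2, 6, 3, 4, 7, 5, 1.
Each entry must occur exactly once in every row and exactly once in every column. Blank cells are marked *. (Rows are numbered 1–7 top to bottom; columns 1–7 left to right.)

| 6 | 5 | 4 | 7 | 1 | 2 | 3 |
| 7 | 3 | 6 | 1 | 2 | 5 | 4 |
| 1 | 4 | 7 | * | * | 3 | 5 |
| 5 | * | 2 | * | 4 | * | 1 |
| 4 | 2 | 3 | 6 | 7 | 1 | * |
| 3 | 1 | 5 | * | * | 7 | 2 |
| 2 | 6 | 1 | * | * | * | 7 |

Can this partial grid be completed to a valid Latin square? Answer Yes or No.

No

Row 5, column 7: row 5 together with column 7 already contain {2, 6, 3, 4, 7, 5, 1} — every symbol — so nothing can go there. The grid has no valid completion.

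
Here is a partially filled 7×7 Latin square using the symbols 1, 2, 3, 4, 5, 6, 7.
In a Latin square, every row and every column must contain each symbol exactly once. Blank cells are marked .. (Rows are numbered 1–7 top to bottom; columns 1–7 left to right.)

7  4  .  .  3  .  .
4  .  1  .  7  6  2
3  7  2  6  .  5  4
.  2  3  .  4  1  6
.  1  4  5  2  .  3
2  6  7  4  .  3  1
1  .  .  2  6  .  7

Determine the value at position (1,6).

2

Row 1 already has {3, 4, 7} and column 6 already has {1, 3, 5, 6}, so row 1, column 6 must be 2.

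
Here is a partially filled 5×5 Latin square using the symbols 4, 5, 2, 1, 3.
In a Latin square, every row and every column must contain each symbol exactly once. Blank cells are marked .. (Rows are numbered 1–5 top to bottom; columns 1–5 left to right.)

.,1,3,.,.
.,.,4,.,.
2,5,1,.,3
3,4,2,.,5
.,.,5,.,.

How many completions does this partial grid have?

3

Row 1, column 1: eliminating its row and column leaves {4, 5}.
Row 1, column 4: eliminating its row and column leaves {4, 5, 2}.
Row 1, column 5: eliminating its row and column leaves {4, 2}.
Row 2, column 1: eliminating its row and column leaves {5, 1}.
Row 2, column 2: eliminating its row and column leaves {2, 3}.
Row 2, column 4: eliminating its row and column leaves {5, 2, 1, 3}.
Row 2, column 5: eliminating its row and column leaves {2, 1}.
Row 3, column 4: eliminating its row and column leaves {4}.
Row 4, column 4: eliminating its row and column leaves {1}.
Row 5, column 1: eliminating its row and column leaves {4, 1}.
Row 5, column 2: eliminating its row and column leaves {2, 3}.
Row 5, column 4: eliminating its row and column leaves {4, 2, 1, 3}.
Row 5, column 5: eliminating its row and column leaves {4, 2, 1}.
Enumerating the assignments across these blanks that avoid any row or column repeat gives 3 completions.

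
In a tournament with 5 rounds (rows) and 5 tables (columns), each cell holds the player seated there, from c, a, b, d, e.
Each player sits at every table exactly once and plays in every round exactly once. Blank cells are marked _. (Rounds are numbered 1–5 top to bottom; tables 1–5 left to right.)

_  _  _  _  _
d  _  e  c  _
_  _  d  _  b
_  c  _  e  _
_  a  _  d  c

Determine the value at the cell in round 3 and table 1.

Round 2, table 2: round 2 has {c, d, e} and table 2 has {c, a}, leaving only b.
Round 2, table 5: round 2 has {c, b, d, e} and table 5 has {c, b}, leaving only a.
Round 3, table 2: round 3 has {b, d} and table 2 has {c, a, b}, leaving only e.
Round 1, table 2: round 1 has {} and table 2 has {c, a, b, e}, leaving only d.
Round 1, table 5: round 1 has {d} and table 5 has {c, a, b}, leaving only e.
Round 3, table 4: round 3 has {b, d, e} and table 4 has {c, d, e}, leaving only a.
Round 3 already has {a, b, d, e} and table 1 already has {d}, so round 3, table 1 must be c.

c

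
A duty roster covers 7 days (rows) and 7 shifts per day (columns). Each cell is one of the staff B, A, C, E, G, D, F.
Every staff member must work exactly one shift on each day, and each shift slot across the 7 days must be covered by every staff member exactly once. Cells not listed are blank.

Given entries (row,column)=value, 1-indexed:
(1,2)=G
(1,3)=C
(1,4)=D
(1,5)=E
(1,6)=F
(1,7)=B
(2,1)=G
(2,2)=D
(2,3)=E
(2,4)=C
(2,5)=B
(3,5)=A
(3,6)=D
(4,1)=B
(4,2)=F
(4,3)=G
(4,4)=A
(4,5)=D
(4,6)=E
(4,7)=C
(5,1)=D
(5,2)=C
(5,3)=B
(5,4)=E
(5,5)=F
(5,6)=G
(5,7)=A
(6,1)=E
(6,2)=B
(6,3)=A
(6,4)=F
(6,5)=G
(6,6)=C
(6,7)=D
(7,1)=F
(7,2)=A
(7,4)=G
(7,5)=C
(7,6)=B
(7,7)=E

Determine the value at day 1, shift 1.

Day 1 already has {B, C, E, G, D, F} and shift 1 already has {B, E, G, D, F}, so day 1, shift 1 must be A.

A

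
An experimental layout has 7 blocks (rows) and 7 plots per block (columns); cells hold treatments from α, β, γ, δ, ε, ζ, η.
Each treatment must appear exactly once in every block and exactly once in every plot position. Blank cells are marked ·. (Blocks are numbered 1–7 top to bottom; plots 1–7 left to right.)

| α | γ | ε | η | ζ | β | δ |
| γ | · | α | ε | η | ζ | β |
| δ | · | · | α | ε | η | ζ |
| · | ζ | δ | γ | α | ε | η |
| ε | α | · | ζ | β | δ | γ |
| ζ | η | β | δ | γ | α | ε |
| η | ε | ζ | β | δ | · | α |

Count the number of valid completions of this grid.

Block 2, plot 2: eliminating its block and plot leaves {δ}.
Block 3, plot 2: eliminating its block and plot leaves {β}.
Block 3, plot 3: eliminating its block and plot leaves {γ}.
Block 4, plot 1: eliminating its block and plot leaves {β}.
Block 5, plot 3: eliminating its block and plot leaves {η}.
Block 7, plot 6: eliminating its block and plot leaves {γ}.
Only one assignment across all blanks avoids any block or plot repeat, giving 1 completion.

1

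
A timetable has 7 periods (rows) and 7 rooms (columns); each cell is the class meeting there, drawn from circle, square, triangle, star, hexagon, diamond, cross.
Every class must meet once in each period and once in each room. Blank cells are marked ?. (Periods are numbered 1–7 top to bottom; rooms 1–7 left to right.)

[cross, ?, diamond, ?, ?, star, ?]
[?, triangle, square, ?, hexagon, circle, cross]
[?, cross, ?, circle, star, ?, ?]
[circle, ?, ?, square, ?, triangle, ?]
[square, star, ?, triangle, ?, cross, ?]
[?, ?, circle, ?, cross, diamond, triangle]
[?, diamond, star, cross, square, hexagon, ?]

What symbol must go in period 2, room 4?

diamond

Period 1, room 4: period 1 has {star, diamond, cross} and room 4 has {circle, square, triangle, cross}, leaving only hexagon.
Period 3, room 6: period 3 has {circle, star, cross} and room 6 has {circle, triangle, star, hexagon, diamond, cross}, leaving only square.
Period 4, room 2: period 4 has {circle, square, triangle} and room 2 has {triangle, star, diamond, cross}, leaving only hexagon.
Period 4, room 3: period 4 has {circle, square, triangle, hexagon} and room 3 has {circle, square, star, diamond}, leaving only cross.
Period 4, room 5: period 4 has {circle, square, triangle, hexagon, cross} and room 5 has {square, star, hexagon, cross}, leaving only diamond.
Period 4, room 7: period 4 has {circle, square, triangle, hexagon, diamond, cross} and room 7 has {triangle, cross}, leaving only star.
Period 5, room 3: period 5 has {square, triangle, star, cross} and room 3 has {circle, square, star, diamond, cross}, leaving only hexagon.
Period 3, room 3: period 3 has {circle, square, star, cross} and room 3 has {circle, square, star, hexagon, diamond, cross}, leaving only triangle.
Period 5, room 5: period 5 has {square, triangle, star, hexagon, cross} and room 5 has {square, star, hexagon, diamond, cross}, leaving only circle.
Period 1, room 5: period 1 has {star, hexagon, diamond, cross} and room 5 has {circle, square, star, hexagon, diamond, cross}, leaving only triangle.
Period 5, room 7: period 5 has {circle, square, triangle, star, hexagon, cross} and room 7 has {triangle, star, cross}, leaving only diamond.
Period 3, room 7: period 3 has {circle, square, triangle, star, cross} and room 7 has {triangle, star, diamond, cross}, leaving only hexagon.
Period 3, room 1: period 3 has {circle, square, triangle, star, hexagon, cross} and room 1 has {circle, square, cross}, leaving only diamond.
Period 2, room 1: period 2 has {circle, square, triangle, hexagon, cross} and room 1 has {circle, square, diamond, cross}, leaving only star.
Period 2 already has {circle, square, triangle, star, hexagon, cross} and room 4 already has {circle, square, triangle, hexagon, cross}, so period 2, room 4 must be diamond.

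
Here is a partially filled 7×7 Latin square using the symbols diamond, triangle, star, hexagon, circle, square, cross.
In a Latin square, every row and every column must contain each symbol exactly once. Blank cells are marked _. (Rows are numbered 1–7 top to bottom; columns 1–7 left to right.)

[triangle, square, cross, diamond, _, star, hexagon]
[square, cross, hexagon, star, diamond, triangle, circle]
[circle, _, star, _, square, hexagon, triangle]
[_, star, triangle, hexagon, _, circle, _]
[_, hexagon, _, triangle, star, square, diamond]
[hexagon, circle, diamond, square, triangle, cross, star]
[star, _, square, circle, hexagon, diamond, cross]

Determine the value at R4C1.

diamond

Row 1, column 5: row 1 has {diamond, triangle, star, hexagon, square, cross} and column 5 has {diamond, triangle, star, hexagon, square}, leaving only circle.
Row 3, column 2: row 3 has {triangle, star, hexagon, circle, square} and column 2 has {star, hexagon, circle, square, cross}, leaving only diamond.
Row 3, column 4: row 3 has {diamond, triangle, star, hexagon, circle, square} and column 4 has {diamond, triangle, star, hexagon, circle, square}, leaving only cross.
Row 4, column 5: row 4 has {triangle, star, hexagon, circle} and column 5 has {diamond, triangle, star, hexagon, circle, square}, leaving only cross.
Row 4 already has {triangle, star, hexagon, circle, cross} and column 1 already has {triangle, star, hexagon, circle, square}, so row 4, column 1 must be diamond.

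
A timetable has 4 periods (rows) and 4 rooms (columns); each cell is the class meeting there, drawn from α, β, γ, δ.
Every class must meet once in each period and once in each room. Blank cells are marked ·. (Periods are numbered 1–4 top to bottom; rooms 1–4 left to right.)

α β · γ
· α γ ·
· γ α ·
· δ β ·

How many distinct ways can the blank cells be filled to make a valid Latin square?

2

Period 1, room 3: eliminating its period and room leaves {δ}.
Period 2, room 1: eliminating its period and room leaves {β, δ}.
Period 2, room 4: eliminating its period and room leaves {β, δ}.
Period 3, room 1: eliminating its period and room leaves {β, δ}.
Period 3, room 4: eliminating its period and room leaves {β, δ}.
Period 4, room 1: eliminating its period and room leaves {γ}.
Period 4, room 4: eliminating its period and room leaves {α}.
Enumerating the assignments across these blanks that avoid any period or room repeat gives 2 completions.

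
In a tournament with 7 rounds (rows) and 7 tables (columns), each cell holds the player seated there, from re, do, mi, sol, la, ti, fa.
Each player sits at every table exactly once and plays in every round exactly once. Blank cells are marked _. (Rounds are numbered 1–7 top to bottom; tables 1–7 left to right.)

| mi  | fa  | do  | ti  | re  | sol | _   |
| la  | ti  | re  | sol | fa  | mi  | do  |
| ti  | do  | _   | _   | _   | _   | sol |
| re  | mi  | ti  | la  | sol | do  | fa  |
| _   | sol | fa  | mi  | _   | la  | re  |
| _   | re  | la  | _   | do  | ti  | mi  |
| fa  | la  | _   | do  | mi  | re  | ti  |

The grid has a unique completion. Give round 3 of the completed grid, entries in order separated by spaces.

Round 3, table 3: round 3 has {do, sol, ti} and table 3 has {re, do, la, ti, fa}, leaving only mi.
Round 3, table 5: round 3 has {do, mi, sol, ti} and table 5 has {re, do, mi, sol, fa}, leaving only la.
Round 3, table 6: round 3 has {do, mi, sol, la, ti} and table 6 has {re, do, mi, sol, la, ti}, leaving only fa.
Round 3, table 4: round 3 has {do, mi, sol, la, ti, fa} and table 4 has {do, mi, sol, la, ti}, leaving only re.
So round 3 reads: ti do mi re la fa sol.

ti do mi re la fa sol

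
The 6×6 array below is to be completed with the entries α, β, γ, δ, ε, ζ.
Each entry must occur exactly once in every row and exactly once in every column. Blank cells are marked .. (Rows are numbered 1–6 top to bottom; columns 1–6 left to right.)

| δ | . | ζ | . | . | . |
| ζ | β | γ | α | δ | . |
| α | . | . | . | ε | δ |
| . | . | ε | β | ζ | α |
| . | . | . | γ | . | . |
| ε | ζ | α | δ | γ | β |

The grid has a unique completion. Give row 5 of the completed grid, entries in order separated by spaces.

β ε δ γ α ζ

Row 5, column 1: row 5 has {γ} and column 1 has {α, δ, ε, ζ}, leaving only β.
Row 5, column 3: row 5 has {β, γ} and column 3 has {α, γ, ε, ζ}, leaving only δ.
Row 5, column 5: row 5 has {β, γ, δ} and column 5 has {γ, δ, ε, ζ}, leaving only α.
Row 5, column 2: row 5 has {α, β, γ, δ} and column 2 has {β, ζ}, leaving only ε.
Row 5, column 6: row 5 has {α, β, γ, δ, ε} and column 6 has {α, β, δ}, leaving only ζ.
So row 5 reads: β ε δ γ α ζ.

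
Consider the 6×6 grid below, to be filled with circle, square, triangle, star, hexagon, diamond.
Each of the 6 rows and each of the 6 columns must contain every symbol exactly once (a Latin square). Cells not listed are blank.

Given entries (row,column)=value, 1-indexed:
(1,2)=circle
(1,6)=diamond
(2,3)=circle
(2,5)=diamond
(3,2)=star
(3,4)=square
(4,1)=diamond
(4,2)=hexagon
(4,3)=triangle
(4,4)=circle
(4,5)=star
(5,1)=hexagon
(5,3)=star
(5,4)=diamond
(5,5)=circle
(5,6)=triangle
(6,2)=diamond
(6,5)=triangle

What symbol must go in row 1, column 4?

Row 3, column 5: row 3 has {square, star} and column 5 has {circle, triangle, star, diamond}, leaving only hexagon.
Row 1, column 5: row 1 has {circle, diamond} and column 5 has {circle, triangle, star, hexagon, diamond}, leaving only square.
Row 1, column 3: row 1 has {circle, square, diamond} and column 3 has {circle, triangle, star}, leaving only hexagon.
Row 3, column 3: row 3 has {square, star, hexagon} and column 3 has {circle, triangle, star, hexagon}, leaving only diamond.
Row 3, column 6: row 3 has {square, star, hexagon, diamond} and column 6 has {triangle, diamond}, leaving only circle.
Row 3, column 1: row 3 has {circle, square, star, hexagon, diamond} and column 1 has {hexagon, diamond}, leaving only triangle.
Row 1, column 1: row 1 has {circle, square, hexagon, diamond} and column 1 has {triangle, hexagon, diamond}, leaving only star.
Row 1 already has {circle, square, star, hexagon, diamond} and column 4 already has {circle, square, diamond}, so row 1, column 4 must be triangle.

triangle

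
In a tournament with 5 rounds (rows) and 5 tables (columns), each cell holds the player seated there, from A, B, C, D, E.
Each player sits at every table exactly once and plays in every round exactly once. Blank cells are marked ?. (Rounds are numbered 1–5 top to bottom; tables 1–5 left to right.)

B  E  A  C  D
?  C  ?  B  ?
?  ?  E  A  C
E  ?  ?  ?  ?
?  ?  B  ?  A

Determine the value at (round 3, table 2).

Round 2, table 3: round 2 has {B, C} and table 3 has {A, B, E}, leaving only D.
Round 2, table 1: round 2 has {B, C, D} and table 1 has {B, E}, leaving only A.
Round 2, table 5: round 2 has {A, B, C, D} and table 5 has {A, C, D}, leaving only E.
Round 3, table 1: round 3 has {A, C, E} and table 1 has {A, B, E}, leaving only D.
Round 3 already has {A, C, D, E} and table 2 already has {C, E}, so round 3, table 2 must be B.

B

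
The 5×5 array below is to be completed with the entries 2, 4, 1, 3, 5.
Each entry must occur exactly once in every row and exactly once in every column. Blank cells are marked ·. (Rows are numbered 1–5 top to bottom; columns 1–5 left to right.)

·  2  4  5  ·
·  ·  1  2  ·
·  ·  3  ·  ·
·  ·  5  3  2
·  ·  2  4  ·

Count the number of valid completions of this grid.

Row 1, column 1: eliminating its row and column leaves {1, 3}.
Row 1, column 5: eliminating its row and column leaves {1, 3}.
Row 2, column 1: eliminating its row and column leaves {4, 3, 5}.
Row 2, column 2: eliminating its row and column leaves {4, 3, 5}.
Row 2, column 5: eliminating its row and column leaves {4, 3, 5}.
Row 3, column 1: eliminating its row and column leaves {2, 4, 1, 5}.
Row 3, column 2: eliminating its row and column leaves {4, 1, 5}.
Row 3, column 4: eliminating its row and column leaves {1}.
Row 3, column 5: eliminating its row and column leaves {4, 1, 5}.
Row 4, column 1: eliminating its row and column leaves {4, 1}.
Row 4, column 2: eliminating its row and column leaves {4, 1}.
Row 5, column 1: eliminating its row and column leaves {1, 3, 5}.
Row 5, column 2: eliminating its row and column leaves {1, 3, 5}.
Row 5, column 5: eliminating its row and column leaves {1, 3, 5}.
Enumerating the assignments across these blanks that avoid any row or column repeat gives 6 completions.

6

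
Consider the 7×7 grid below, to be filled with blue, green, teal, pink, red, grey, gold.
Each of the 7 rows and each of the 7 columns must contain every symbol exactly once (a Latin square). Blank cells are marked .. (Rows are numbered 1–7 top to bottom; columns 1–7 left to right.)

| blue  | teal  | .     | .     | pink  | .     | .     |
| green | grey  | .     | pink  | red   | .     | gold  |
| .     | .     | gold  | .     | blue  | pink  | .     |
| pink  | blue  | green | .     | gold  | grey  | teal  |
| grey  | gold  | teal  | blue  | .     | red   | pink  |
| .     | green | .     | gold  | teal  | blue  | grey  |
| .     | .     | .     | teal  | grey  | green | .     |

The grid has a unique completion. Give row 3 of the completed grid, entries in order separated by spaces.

teal red gold grey blue pink green

Row 3, column 2: row 3 has {blue, pink, gold} and column 2 has {blue, green, teal, grey, gold}, leaving only red.
Row 3, column 1: row 3 has {blue, pink, red, gold} and column 1 has {blue, green, pink, grey}, leaving only teal.
Row 3, column 7: row 3 has {blue, teal, pink, red, gold} and column 7 has {teal, pink, grey, gold}, leaving only green.
Row 3, column 4: row 3 has {blue, green, teal, pink, red, gold} and column 4 has {blue, teal, pink, gold}, leaving only grey.
So row 3 reads: teal red gold grey blue pink green.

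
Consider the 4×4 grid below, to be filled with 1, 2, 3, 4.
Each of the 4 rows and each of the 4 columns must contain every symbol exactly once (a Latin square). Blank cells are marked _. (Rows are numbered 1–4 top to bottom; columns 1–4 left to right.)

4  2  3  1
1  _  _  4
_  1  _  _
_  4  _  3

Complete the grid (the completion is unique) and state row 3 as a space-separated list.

3 1 4 2

Row 3, column 4: row 3 has {1} and column 4 has {1, 3, 4}, leaving only 2.
Row 3, column 1: row 3 has {1, 2} and column 1 has {1, 4}, leaving only 3.
Row 3, column 3: row 3 has {1, 2, 3} and column 3 has {3}, leaving only 4.
So row 3 reads: 3 1 4 2.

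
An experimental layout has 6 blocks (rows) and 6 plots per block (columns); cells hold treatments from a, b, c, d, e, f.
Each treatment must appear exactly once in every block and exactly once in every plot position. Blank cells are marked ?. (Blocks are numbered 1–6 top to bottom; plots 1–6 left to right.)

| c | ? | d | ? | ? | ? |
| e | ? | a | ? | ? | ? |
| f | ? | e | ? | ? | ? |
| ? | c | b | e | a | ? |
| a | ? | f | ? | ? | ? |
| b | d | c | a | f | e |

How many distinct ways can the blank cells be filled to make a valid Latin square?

Block 1, plot 2: eliminating its block and plot leaves {a, b, e, f}.
Block 1, plot 4: eliminating its block and plot leaves {b, f}.
Block 1, plot 5: eliminating its block and plot leaves {b, e}.
Block 1, plot 6: eliminating its block and plot leaves {a, b, f}.
Block 2, plot 2: eliminating its block and plot leaves {b, f}.
Block 2, plot 4: eliminating its block and plot leaves {b, c, d, f}.
Block 2, plot 5: eliminating its block and plot leaves {b, c, d}.
Block 2, plot 6: eliminating its block and plot leaves {b, c, d, f}.
Block 3, plot 2: eliminating its block and plot leaves {a, b}.
Block 3, plot 4: eliminating its block and plot leaves {b, c, d}.
Block 3, plot 5: eliminating its block and plot leaves {b, c, d}.
Block 3, plot 6: eliminating its block and plot leaves {a, b, c, d}.
Block 4, plot 1: eliminating its block and plot leaves {d}.
Block 4, plot 6: eliminating its block and plot leaves {d, f}.
Block 5, plot 2: eliminating its block and plot leaves {b, e}.
Block 5, plot 4: eliminating its block and plot leaves {b, c, d}.
Block 5, plot 5: eliminating its block and plot leaves {b, c, d, e}.
Block 5, plot 6: eliminating its block and plot leaves {b, c, d}.
Enumerating the assignments across these blanks that avoid any block or plot repeat gives 24 completions.

24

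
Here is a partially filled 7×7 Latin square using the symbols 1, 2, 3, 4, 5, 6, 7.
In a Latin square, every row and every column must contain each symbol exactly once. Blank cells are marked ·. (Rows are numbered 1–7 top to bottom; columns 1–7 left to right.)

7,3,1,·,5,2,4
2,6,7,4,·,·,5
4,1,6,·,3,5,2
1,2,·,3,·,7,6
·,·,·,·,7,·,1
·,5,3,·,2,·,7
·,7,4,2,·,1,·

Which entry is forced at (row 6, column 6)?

4

Row 1, column 4: row 1 has {1, 2, 3, 4, 5, 7} and column 4 has {2, 3, 4}, leaving only 6.
Row 2, column 5: row 2 has {2, 4, 5, 6, 7} and column 5 has {2, 3, 5, 7}, leaving only 1.
Row 2, column 6: row 2 has {1, 2, 4, 5, 6, 7} and column 6 has {1, 2, 5, 7}, leaving only 3.
Row 3, column 4: row 3 has {1, 2, 3, 4, 5, 6} and column 4 has {2, 3, 4, 6}, leaving only 7.
Row 4, column 3: row 4 has {1, 2, 3, 6, 7} and column 3 has {1, 3, 4, 6, 7}, leaving only 5.
Row 4, column 5: row 4 has {1, 2, 3, 5, 6, 7} and column 5 has {1, 2, 3, 5, 7}, leaving only 4.
Row 5, column 2: row 5 has {1, 7} and column 2 has {1, 2, 3, 5, 6, 7}, leaving only 4.
Row 5, column 3: row 5 has {1, 4, 7} and column 3 has {1, 3, 4, 5, 6, 7}, leaving only 2.
Row 5, column 4: row 5 has {1, 2, 4, 7} and column 4 has {2, 3, 4, 6, 7}, leaving only 5.
Row 5, column 6: row 5 has {1, 2, 4, 5, 7} and column 6 has {1, 2, 3, 5, 7}, leaving only 6.
Row 6 already has {2, 3, 5, 7} and column 6 already has {1, 2, 3, 5, 6, 7}, so row 6, column 6 must be 4.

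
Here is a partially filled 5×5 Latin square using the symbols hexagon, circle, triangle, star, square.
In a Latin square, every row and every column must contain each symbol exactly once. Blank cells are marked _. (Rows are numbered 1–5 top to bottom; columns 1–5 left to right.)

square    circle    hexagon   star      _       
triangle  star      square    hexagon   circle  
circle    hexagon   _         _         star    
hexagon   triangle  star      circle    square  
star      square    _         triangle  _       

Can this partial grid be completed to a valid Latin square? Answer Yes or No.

No row or column among the givens repeats a symbol, and propagating forced cells runs into no contradiction.
One valid completion exists (for instance, square circle hexagon star triangle / triangle star square hexagon circle / circle hexagon triangle square star / hexagon triangle star circle square / star square circle triangle hexagon).

Yes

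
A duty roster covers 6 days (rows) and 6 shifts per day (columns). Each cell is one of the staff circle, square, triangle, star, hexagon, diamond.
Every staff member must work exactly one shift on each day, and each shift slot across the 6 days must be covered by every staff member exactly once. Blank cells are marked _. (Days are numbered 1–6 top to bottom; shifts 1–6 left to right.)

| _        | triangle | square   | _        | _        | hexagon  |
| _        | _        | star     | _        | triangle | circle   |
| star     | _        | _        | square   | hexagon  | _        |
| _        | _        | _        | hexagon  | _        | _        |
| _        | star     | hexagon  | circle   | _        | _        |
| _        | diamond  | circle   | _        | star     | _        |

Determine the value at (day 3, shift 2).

circle

Day 3 already has {square, star, hexagon} and shift 2 already has {triangle, star, diamond}, so day 3, shift 2 must be circle.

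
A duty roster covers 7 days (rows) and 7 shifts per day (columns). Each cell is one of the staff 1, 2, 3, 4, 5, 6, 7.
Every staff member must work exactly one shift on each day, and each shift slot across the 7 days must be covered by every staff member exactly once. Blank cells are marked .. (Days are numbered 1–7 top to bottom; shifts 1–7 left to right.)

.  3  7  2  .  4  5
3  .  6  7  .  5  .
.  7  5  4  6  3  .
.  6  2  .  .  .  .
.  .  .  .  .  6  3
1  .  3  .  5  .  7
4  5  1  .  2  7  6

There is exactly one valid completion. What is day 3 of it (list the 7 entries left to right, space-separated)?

Day 3, shift 1: day 3 has {3, 4, 5, 6, 7} and shift 1 has {1, 3, 4}, leaving only 2.
Day 3, shift 7: day 3 has {2, 3, 4, 5, 6, 7} and shift 7 has {3, 5, 6, 7}, leaving only 1.
So day 3 reads: 2 7 5 4 6 3 1.

2 7 5 4 6 3 1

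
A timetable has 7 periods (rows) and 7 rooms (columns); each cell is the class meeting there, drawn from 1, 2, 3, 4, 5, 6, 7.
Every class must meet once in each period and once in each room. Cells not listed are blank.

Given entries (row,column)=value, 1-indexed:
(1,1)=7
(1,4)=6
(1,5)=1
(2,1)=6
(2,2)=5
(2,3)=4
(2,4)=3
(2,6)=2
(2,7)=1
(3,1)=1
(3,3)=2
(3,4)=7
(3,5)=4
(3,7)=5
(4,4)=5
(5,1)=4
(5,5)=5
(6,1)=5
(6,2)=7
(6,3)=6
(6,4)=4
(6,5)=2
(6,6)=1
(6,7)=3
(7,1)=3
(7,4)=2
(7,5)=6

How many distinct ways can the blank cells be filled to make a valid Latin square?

Period 1, room 2: eliminating its period and room leaves {2, 3, 4}.
Period 1, room 3: eliminating its period and room leaves {3, 5}.
Period 1, room 6: eliminating its period and room leaves {3, 4, 5}.
Period 1, room 7: eliminating its period and room leaves {2, 4}.
Period 2, room 5: eliminating its period and room leaves {7}.
Period 3, room 2: eliminating its period and room leaves {3, 6}.
Period 3, room 6: eliminating its period and room leaves {3, 6}.
Period 4, room 1: eliminating its period and room leaves {2}.
Period 4, room 2: eliminating its period and room leaves {1, 2, 3, 4, 6}.
Period 4, room 3: eliminating its period and room leaves {1, 3, 7}.
Period 4, room 5: eliminating its period and room leaves {3, 7}.
Period 4, room 6: eliminating its period and room leaves {3, 4, 6, 7}.
Period 4, room 7: eliminating its period and room leaves {2, 4, 6, 7}.
Period 5, room 2: eliminating its period and room leaves {1, 2, 3, 6}.
Period 5, room 3: eliminating its period and room leaves {1, 3, 7}.
Period 5, room 4: eliminating its period and room leaves {1}.
Period 5, room 6: eliminating its period and room leaves {3, 6, 7}.
Period 5, room 7: eliminating its period and room leaves {2, 6, 7}.
Period 7, room 2: eliminating its period and room leaves {1, 4}.
Period 7, room 3: eliminating its period and room leaves {1, 5, 7}.
Period 7, room 6: eliminating its period and room leaves {4, 5, 7}.
Period 7, room 7: eliminating its period and room leaves {4, 7}.
Enumerating the assignments across these blanks that avoid any period or room repeat gives 9 completions.

9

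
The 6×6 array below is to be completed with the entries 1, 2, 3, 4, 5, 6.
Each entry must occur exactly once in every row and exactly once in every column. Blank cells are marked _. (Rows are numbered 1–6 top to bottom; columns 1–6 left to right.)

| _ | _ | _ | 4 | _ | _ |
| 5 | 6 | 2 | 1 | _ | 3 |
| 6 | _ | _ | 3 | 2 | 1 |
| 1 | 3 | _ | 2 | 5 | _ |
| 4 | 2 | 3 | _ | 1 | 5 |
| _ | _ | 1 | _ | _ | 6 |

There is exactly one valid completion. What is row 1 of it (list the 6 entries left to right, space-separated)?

Row 1, column 6: row 1 has {4} and column 6 has {1, 3, 5, 6}, leaving only 2.
Row 1, column 1: row 1 has {2, 4} and column 1 has {1, 4, 5, 6}, leaving only 3.
Row 1, column 5: row 1 has {2, 3, 4} and column 5 has {1, 2, 5}, leaving only 6.
Row 1, column 3: row 1 has {2, 3, 4, 6} and column 3 has {1, 2, 3}, leaving only 5.
Row 1, column 2: row 1 has {2, 3, 4, 5, 6} and column 2 has {2, 3, 6}, leaving only 1.
So row 1 reads: 3 1 5 4 6 2.

3 1 5 4 6 2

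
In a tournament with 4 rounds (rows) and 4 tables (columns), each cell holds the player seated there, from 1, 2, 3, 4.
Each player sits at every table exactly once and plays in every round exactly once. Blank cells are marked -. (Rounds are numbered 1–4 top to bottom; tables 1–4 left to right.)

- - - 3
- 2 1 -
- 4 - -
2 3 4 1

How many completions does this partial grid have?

1

Round 1, table 1: eliminating its round and table leaves {1, 4}.
Round 1, table 2: eliminating its round and table leaves {1}.
Round 1, table 3: eliminating its round and table leaves {2}.
Round 2, table 1: eliminating its round and table leaves {3, 4}.
Round 2, table 4: eliminating its round and table leaves {4}.
Round 3, table 1: eliminating its round and table leaves {1, 3}.
Round 3, table 3: eliminating its round and table leaves {2, 3}.
Round 3, table 4: eliminating its round and table leaves {2}.
Only one assignment across all blanks avoids any round or table repeat, giving 1 completion.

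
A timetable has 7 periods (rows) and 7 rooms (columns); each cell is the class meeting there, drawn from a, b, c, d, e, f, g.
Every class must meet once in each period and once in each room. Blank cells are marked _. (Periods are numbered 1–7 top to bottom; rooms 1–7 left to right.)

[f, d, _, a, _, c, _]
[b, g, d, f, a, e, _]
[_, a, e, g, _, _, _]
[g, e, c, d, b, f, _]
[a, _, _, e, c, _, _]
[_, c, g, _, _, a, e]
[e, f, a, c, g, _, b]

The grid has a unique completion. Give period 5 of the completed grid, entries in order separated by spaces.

Period 5, room 2: period 5 has {a, c, e} and room 2 has {a, c, d, e, f, g}, leaving only b.
Period 5, room 3: period 5 has {a, b, c, e} and room 3 has {a, c, d, e, g}, leaving only f.
Period 1, room 3: period 1 has {a, c, d, f} and room 3 has {a, c, d, e, f, g}, leaving only b.
Period 1, room 5: period 1 has {a, b, c, d, f} and room 5 has {a, b, c, g}, leaving only e.
Period 1, room 7: period 1 has {a, b, c, d, e, f} and room 7 has {b, e}, leaving only g.
Period 5, room 7: period 5 has {a, b, c, e, f} and room 7 has {b, e, g}, leaving only d.
Period 5, room 6: period 5 has {a, b, c, d, e, f} and room 6 has {a, c, e, f}, leaving only g.
So period 5 reads: a b f e c g d.

a b f e c g d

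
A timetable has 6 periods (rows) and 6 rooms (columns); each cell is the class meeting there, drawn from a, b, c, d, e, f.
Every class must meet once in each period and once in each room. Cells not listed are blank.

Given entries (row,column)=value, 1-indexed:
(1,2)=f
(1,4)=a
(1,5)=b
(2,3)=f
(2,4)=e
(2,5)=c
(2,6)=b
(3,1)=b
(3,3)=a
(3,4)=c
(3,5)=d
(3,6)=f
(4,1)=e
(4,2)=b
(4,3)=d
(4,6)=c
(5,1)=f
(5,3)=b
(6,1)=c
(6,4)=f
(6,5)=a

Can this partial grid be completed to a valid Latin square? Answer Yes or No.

No

Period 4, room 4: period 4 together with room 4 already contain {a, b, c, d, e, f} — every symbol — so nothing can go there. The grid has no valid completion.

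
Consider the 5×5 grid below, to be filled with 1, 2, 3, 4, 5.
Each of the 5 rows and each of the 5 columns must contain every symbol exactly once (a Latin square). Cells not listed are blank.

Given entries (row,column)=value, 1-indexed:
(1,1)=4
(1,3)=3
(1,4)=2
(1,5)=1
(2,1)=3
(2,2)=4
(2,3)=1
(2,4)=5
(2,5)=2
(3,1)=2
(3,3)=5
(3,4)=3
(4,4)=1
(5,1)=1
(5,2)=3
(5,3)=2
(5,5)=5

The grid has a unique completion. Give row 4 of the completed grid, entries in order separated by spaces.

5 2 4 1 3

Row 4, column 1: row 4 has {1} and column 1 has {1, 2, 3, 4}, leaving only 5.
Row 4, column 2: row 4 has {1, 5} and column 2 has {3, 4}, leaving only 2.
Row 4, column 3: row 4 has {1, 2, 5} and column 3 has {1, 2, 3, 5}, leaving only 4.
Row 4, column 5: row 4 has {1, 2, 4, 5} and column 5 has {1, 2, 5}, leaving only 3.
So row 4 reads: 5 2 4 1 3.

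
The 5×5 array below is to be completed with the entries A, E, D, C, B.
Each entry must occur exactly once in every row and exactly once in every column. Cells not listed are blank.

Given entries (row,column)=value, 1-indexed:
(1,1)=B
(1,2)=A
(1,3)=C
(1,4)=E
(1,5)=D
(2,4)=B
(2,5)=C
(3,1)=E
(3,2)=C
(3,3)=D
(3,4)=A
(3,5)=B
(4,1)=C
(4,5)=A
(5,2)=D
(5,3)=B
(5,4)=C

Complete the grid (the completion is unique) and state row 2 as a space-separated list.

D E A B C

Row 2, column 2: row 2 has {C, B} and column 2 has {A, D, C}, leaving only E.
Row 2, column 3: row 2 has {E, C, B} and column 3 has {D, C, B}, leaving only A.
Row 2, column 1: row 2 has {A, E, C, B} and column 1 has {E, C, B}, leaving only D.
So row 2 reads: D E A B C.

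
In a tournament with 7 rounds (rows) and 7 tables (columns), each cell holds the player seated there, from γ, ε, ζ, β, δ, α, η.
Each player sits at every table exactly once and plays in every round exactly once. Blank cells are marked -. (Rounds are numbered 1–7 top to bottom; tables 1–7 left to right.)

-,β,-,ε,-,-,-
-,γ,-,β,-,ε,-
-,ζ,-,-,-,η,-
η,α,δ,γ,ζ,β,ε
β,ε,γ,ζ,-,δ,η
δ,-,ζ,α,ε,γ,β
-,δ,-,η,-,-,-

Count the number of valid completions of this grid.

7

Round 1, table 1: eliminating its round and table leaves {γ, ζ, α}.
Round 1, table 3: eliminating its round and table leaves {α, η}.
Round 1, table 5: eliminating its round and table leaves {γ, δ, α, η}.
Round 1, table 6: eliminating its round and table leaves {ζ, α}.
Round 1, table 7: eliminating its round and table leaves {γ, ζ, δ, α}.
Round 2, table 1: eliminating its round and table leaves {ζ, α}.
Round 2, table 3: eliminating its round and table leaves {α, η}.
Round 2, table 5: eliminating its round and table leaves {δ, α, η}.
Round 2, table 7: eliminating its round and table leaves {ζ, δ, α}.
Round 3, table 1: eliminating its round and table leaves {γ, ε, α}.
Round 3, table 3: eliminating its round and table leaves {ε, β, α}.
Round 3, table 4: eliminating its round and table leaves {δ}.
Round 3, table 5: eliminating its round and table leaves {γ, β, δ, α}.
Round 3, table 7: eliminating its round and table leaves {γ, δ, α}.
Round 5, table 5: eliminating its round and table leaves {α}.
Round 6, table 2: eliminating its round and table leaves {η}.
Round 7, table 1: eliminating its round and table leaves {γ, ε, ζ, α}.
Round 7, table 3: eliminating its round and table leaves {ε, β, α}.
Round 7, table 5: eliminating its round and table leaves {γ, β, α}.
Round 7, table 6: eliminating its round and table leaves {ζ, α}.
Round 7, table 7: eliminating its round and table leaves {γ, ζ, α}.
Enumerating the assignments across these blanks that avoid any round or table repeat gives 7 completions.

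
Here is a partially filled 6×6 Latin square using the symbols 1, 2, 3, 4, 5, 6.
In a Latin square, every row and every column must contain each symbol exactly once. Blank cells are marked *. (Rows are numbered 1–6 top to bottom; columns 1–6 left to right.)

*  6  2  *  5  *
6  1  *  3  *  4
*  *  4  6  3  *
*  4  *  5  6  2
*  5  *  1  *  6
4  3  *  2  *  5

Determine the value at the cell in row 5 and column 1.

2

Row 1, column 4: row 1 has {2, 5, 6} and column 4 has {1, 2, 3, 5, 6}, leaving only 4.
Row 2, column 3: row 2 has {1, 3, 4, 6} and column 3 has {2, 4}, leaving only 5.
Row 2, column 5: row 2 has {1, 3, 4, 5, 6} and column 5 has {3, 5, 6}, leaving only 2.
Row 3, column 2: row 3 has {3, 4, 6} and column 2 has {1, 3, 4, 5, 6}, leaving only 2.
Row 3, column 6: row 3 has {2, 3, 4, 6} and column 6 has {2, 4, 5, 6}, leaving only 1.
Row 1, column 6: row 1 has {2, 4, 5, 6} and column 6 has {1, 2, 4, 5, 6}, leaving only 3.
Row 1, column 1: row 1 has {2, 3, 4, 5, 6} and column 1 has {4, 6}, leaving only 1.
Row 3, column 1: row 3 has {1, 2, 3, 4, 6} and column 1 has {1, 4, 6}, leaving only 5.
Row 4, column 1: row 4 has {2, 4, 5, 6} and column 1 has {1, 4, 5, 6}, leaving only 3.
Row 5 already has {1, 5, 6} and column 1 already has {1, 3, 4, 5, 6}, so row 5, column 1 must be 2.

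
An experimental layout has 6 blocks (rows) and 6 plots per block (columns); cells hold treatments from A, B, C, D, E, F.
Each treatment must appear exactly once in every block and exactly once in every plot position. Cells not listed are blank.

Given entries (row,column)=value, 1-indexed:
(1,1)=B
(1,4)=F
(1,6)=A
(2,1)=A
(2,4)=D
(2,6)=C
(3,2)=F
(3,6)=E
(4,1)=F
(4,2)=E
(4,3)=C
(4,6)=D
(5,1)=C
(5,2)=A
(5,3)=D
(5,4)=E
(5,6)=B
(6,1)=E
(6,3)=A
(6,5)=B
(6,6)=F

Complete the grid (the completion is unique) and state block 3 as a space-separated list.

Block 3, plot 1: block 3 has {E, F} and plot 1 has {A, B, C, E, F}, leaving only D.
Block 3, plot 3: block 3 has {D, E, F} and plot 3 has {A, C, D}, leaving only B.
Block 1, plot 3: block 1 has {A, B, F} and plot 3 has {A, B, C, D}, leaving only E.
Block 2, plot 2: block 2 has {A, C, D} and plot 2 has {A, E, F}, leaving only B.
Block 2, plot 3: block 2 has {A, B, C, D} and plot 3 has {A, B, C, D, E}, leaving only F.
Block 2, plot 5: block 2 has {A, B, C, D, F} and plot 5 has {B}, leaving only E.
Block 4, plot 5: block 4 has {C, D, E, F} and plot 5 has {B, E}, leaving only A.
Block 3, plot 5: block 3 has {B, D, E, F} and plot 5 has {A, B, E}, leaving only C.
Block 3, plot 4: block 3 has {B, C, D, E, F} and plot 4 has {D, E, F}, leaving only A.
So block 3 reads: D F B A C E.

D F B A C E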